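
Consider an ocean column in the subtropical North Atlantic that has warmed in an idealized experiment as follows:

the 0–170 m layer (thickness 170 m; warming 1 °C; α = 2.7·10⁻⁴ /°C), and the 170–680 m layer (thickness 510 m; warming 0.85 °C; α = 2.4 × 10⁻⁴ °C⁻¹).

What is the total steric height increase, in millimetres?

Δh ≈ 150 mm

Layer 1: 1 × 2.7×10⁻⁴ × 170 = 0.04590 m
Layer 2: 510 × 2.4×10⁻⁴ × 0.85 = 0.10404 m
Δh = 0.04590 + 0.10404 = 0.14994 m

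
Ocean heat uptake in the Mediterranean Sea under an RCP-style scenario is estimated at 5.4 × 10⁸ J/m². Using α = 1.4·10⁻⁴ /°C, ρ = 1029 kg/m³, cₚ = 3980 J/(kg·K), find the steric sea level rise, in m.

0.018 m

Δh = αQ/(ρcₚ) = 1.4×10⁻⁴ × 5.4×10⁸ / (1029 × 3980) ≈ 0.01846 m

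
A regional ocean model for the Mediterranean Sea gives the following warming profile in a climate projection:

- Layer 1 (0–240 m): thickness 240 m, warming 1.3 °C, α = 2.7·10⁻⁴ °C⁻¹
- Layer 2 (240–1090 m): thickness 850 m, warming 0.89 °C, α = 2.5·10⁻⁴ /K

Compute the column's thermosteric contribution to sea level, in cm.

Layer 1: 2.7×10⁻⁴ × 1.3 × 240 = 0.08424 m
2.5×10⁻⁴ × 850 × 0.89 = 0.189125 m
Δh = 0.08424 + 0.189125 = 0.273365 m ≈ 27.3 cm

27.3 cm of thermosteric rise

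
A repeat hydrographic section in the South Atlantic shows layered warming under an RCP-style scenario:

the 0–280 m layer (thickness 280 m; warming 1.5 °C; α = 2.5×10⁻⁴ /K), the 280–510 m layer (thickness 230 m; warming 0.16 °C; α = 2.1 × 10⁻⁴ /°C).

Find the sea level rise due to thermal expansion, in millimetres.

113 mm of thermosteric rise

Layer 1: 2.5×10⁻⁴ × 1.5 × 280 = 0.10500 m
280–510 m: 230 × 2.1×10⁻⁴ × 0.16 = 0.007728 m
Δh = 0.10500 + 0.007728 = 0.112728 m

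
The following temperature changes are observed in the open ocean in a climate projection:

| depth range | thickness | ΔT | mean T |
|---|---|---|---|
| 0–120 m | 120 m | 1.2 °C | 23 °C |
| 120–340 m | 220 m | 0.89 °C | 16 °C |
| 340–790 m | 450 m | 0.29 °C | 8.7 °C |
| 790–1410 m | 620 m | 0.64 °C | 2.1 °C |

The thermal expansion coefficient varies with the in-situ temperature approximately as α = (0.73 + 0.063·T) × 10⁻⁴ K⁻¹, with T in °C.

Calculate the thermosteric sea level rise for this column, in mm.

Layer 1: α = (0.73 + 0.063×23)×10⁻⁴ = 2.179×10⁻⁴ K⁻¹
Layer 2: α = (0.73 + 0.063×16)×10⁻⁴ = 1.738×10⁻⁴ K⁻¹
Layer 3: α = (0.73 + 0.063×8.7)×10⁻⁴ = 1.2781×10⁻⁴ K⁻¹
Layer 4: α = (0.73 + 0.063×2.1)×10⁻⁴ = 0.8623×10⁻⁴ K⁻¹
Layer 1: 1.2 × 2.179×10⁻⁴ × 120 = 0.0313776 m
Layer 2: 0.89 × 1.738×10⁻⁴ × 220 = 0.03403004 m
0.29 × 450 × 1.2781×10⁻⁴ = 0.016679205 m
0.8623×10⁻⁴ × 0.64 × 620 = 0.034216064 m
Δh = 0.0313776 + 0.03403004 + 0.016679205 + 0.034216064 = 0.116302909 m ≈ 120 mm

120 mm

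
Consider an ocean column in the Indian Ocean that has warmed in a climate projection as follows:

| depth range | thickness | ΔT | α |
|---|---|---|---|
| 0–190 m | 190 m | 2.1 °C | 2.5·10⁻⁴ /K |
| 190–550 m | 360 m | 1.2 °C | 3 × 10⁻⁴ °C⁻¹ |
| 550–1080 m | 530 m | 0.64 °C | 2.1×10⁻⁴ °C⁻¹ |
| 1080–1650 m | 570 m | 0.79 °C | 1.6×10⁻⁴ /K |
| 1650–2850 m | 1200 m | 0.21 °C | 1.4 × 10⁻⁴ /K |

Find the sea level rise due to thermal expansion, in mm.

0–190 m: 190 × 2.5×10⁻⁴ × 2.1 = 0.09975 m
Layer 2: 3×10⁻⁴ × 360 × 1.2 = 0.12960 m
Layer 3: 0.64 × 530 × 2.1×10⁻⁴ = 0.071232 m
570 × 0.79 × 1.6×10⁻⁴ = 0.072048 m
Layer 5: 0.21 × 1.4×10⁻⁴ × 1200 = 0.03528 m
Δh = 0.09975 + 0.12960 + 0.071232 + 0.072048 + 0.03528 = 0.40791 m

about 408 mm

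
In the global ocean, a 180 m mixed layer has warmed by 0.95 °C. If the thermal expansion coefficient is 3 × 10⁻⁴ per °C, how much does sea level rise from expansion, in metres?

Δh = 0.0513 m

Δh = αΔT·H = 3×10⁻⁴ × 0.95 × 180 = 0.05130 m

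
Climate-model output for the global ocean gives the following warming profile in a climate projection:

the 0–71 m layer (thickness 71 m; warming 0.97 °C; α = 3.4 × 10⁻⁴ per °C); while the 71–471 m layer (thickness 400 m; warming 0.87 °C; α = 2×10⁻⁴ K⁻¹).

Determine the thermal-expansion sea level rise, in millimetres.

Δh ≈ 93.0 mm

0–71 m: 0.97 × 3.4×10⁻⁴ × 71 = 0.0234158 m
0.87 × 2×10⁻⁴ × 400 = 0.06960 m
Δh = 0.0234158 + 0.06960 = 0.0930158 m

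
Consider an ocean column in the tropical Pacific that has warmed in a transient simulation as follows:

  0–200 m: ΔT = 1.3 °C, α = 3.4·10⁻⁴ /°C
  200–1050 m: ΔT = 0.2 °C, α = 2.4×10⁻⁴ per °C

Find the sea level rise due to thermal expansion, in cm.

3.4×10⁻⁴ × 200 × 1.3 = 0.08840 m
Layer 2: 2.4×10⁻⁴ × 0.2 × 850 = 0.04080 m
Δh = 0.08840 + 0.04080 = 0.12920 m

about 13 cm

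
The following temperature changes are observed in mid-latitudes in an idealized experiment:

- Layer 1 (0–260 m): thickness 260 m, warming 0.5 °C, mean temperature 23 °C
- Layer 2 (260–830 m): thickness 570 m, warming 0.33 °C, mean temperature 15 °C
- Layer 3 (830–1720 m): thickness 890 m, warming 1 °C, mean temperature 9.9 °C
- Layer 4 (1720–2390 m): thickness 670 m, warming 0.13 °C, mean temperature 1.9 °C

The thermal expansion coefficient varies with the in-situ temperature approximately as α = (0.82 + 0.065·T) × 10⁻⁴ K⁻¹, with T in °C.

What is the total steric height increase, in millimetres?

Layer 1: α = (0.82 + 0.065×23)×10⁻⁴ = 2.315×10⁻⁴ K⁻¹
Layer 2: α = (0.82 + 0.065×15)×10⁻⁴ = 1.795×10⁻⁴ K⁻¹
Layer 3: α = (0.82 + 0.065×9.9)×10⁻⁴ = 1.4635×10⁻⁴ K⁻¹
Layer 4: α = (0.82 + 0.065×1.9)×10⁻⁴ = 0.9435×10⁻⁴ K⁻¹
0–260 m: 0.5 × 2.315×10⁻⁴ × 260 = 0.030095 m
260–830 m: 570 × 1.795×10⁻⁴ × 0.33 = 0.03376395 m
830–1720 m: 890 × 1 × 1.4635×10⁻⁴ = 0.1302515 m
1720–2390 m: 0.13 × 670 × 0.9435×10⁻⁴ = 0.008217885 m
Δh = 0.030095 + 0.03376395 + 0.1302515 + 0.008217885 = 0.202328335 m

Δh ≈ 202 mm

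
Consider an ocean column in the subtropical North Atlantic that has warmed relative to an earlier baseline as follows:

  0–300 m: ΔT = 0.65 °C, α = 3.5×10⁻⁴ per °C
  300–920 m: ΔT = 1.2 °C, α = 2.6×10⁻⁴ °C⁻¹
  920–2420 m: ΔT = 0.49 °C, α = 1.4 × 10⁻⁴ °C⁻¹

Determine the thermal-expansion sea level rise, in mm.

0–300 m: 300 × 3.5×10⁻⁴ × 0.65 = 0.06825 m
300–920 m: 2.6×10⁻⁴ × 1.2 × 620 = 0.19344 m
Layer 3: 1.4×10⁻⁴ × 1500 × 0.49 = 0.10290 m
Δh = 0.06825 + 0.19344 + 0.10290 = 0.36459 m ≈ 365 mm

Δh ≈ 365 mm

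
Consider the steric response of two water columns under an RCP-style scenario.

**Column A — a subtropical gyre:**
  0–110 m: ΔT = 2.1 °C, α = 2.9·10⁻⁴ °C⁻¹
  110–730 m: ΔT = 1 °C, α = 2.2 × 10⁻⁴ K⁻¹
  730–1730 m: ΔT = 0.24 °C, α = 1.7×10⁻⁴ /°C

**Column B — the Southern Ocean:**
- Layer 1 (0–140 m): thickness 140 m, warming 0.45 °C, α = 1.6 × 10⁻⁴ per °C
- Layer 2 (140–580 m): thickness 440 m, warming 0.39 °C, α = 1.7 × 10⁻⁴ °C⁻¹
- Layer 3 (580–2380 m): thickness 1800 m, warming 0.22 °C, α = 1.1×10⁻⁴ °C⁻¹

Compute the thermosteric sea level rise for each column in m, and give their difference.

Δh_A ≈ 0.244 m, Δh_B ≈ 0.0828 m; difference ≈ 0.161 m

A 2.1 × 110 × 2.9×10⁻⁴ = 0.06699 m
A 1 × 620 × 2.2×10⁻⁴ = 0.13640 m
A 730–1730 m: 0.24 × 1.7×10⁻⁴ × 1000 = 0.04080 m
A total: 0.24419 m
B 1.6×10⁻⁴ × 0.45 × 140 = 0.01008 m
B 1.7×10⁻⁴ × 0.39 × 440 = 0.029172 m
B 0.22 × 1800 × 1.1×10⁻⁴ = 0.04356 m
B total: 0.082812 m
Difference: 0.24419 − 0.082812 = 0.161378 m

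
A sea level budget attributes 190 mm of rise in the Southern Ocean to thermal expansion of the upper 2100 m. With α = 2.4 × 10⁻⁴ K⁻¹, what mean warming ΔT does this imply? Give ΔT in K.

0.38 K

ΔT = Δh/(αH) = 0.19 / (2.4×10⁻⁴ × 2100) ≈ 0.3770 K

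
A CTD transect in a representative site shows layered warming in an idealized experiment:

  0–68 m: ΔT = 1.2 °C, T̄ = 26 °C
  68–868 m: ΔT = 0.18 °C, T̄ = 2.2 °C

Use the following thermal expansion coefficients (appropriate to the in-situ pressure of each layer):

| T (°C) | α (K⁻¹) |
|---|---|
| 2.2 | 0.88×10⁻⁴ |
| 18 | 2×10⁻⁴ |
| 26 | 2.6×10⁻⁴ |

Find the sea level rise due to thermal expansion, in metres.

Layer 1 at 26 °C → α = 2.6×10⁻⁴ K⁻¹
Layer 2 at 2.2 °C → α = 0.88×10⁻⁴ K⁻¹
Layer 1: 68 × 2.6×10⁻⁴ × 1.2 = 0.021216 m
Layer 2: 800 × 0.88×10⁻⁴ × 0.18 = 0.012672 m
Δh = 0.021216 + 0.012672 = 0.033888 m

about 0.0339 m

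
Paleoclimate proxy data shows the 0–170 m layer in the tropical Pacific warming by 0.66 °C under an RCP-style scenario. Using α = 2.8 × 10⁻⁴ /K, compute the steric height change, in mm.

Δh ≈ 31 mm

Δh = αΔT·H = 2.8×10⁻⁴ × 0.66 × 170 = 0.031416 m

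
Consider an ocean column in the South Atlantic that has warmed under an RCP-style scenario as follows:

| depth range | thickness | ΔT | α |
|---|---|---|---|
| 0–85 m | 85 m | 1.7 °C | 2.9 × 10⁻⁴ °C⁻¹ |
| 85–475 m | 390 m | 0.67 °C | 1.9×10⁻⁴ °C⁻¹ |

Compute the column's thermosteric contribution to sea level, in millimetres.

Layer 1: 85 × 1.7 × 2.9×10⁻⁴ = 0.041905 m
Layer 2: 0.67 × 390 × 1.9×10⁻⁴ = 0.049647 m
Δh = 0.041905 + 0.049647 = 0.091552 m

91.6 mm of thermosteric rise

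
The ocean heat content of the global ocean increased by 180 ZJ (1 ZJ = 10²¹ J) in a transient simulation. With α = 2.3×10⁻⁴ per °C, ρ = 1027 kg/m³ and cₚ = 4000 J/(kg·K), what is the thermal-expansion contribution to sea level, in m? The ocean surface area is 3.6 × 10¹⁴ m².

Per unit area: Q = 180×10²¹ / (3.6×10¹⁴) = 5×10⁸ J/m²
Δh = αQ/(ρcₚ) = 2.3×10⁻⁴ × 5×10⁸ / (1027 × 4000) ≈ 0.027994 m

0.028 m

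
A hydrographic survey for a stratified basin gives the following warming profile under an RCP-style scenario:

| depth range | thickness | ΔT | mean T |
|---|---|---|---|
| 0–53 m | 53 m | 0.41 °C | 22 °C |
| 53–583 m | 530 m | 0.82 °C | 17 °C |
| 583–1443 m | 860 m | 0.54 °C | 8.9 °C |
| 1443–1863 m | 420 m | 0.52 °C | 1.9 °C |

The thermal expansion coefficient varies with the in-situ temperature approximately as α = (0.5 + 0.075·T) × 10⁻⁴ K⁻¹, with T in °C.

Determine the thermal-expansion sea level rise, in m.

Δh = 0.150 m

Layer 1: α = (0.5 + 0.075×22)×10⁻⁴ = 2.15×10⁻⁴ K⁻¹
Layer 2: α = (0.5 + 0.075×17)×10⁻⁴ = 1.775×10⁻⁴ K⁻¹
Layer 3: α = (0.5 + 0.075×8.9)×10⁻⁴ = 1.1675×10⁻⁴ K⁻¹
Layer 4: α = (0.5 + 0.075×1.9)×10⁻⁴ = 0.6425×10⁻⁴ K⁻¹
Layer 1: 53 × 2.15×10⁻⁴ × 0.41 = 0.00467195 m
53–583 m: 530 × 1.775×10⁻⁴ × 0.82 = 0.0771415 m
Layer 3: 860 × 1.1675×10⁻⁴ × 0.54 = 0.0542187 m
1443–1863 m: 0.6425×10⁻⁴ × 420 × 0.52 = 0.0140322 m
Δh = 0.00467195 + 0.0771415 + 0.0542187 + 0.0140322 = 0.15006435 m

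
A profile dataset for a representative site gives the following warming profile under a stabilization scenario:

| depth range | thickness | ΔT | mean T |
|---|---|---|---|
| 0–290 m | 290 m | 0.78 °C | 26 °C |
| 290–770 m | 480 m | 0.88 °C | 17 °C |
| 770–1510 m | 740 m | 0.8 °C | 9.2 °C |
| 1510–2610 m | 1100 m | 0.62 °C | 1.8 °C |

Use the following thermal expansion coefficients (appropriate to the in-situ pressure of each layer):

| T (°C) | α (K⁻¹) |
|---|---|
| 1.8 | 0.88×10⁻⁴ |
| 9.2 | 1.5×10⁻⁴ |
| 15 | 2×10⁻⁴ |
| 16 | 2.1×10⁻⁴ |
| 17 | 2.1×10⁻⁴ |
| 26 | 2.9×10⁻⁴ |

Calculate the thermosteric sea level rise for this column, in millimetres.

Layer 1 at 26 °C → α = 2.9×10⁻⁴ K⁻¹
Layer 2 at 17 °C → α = 2.1×10⁻⁴ K⁻¹
Layer 3 at 9.2 °C → α = 1.5×10⁻⁴ K⁻¹
Layer 4 at 1.8 °C → α = 0.88×10⁻⁴ K⁻¹
Layer 1: 2.9×10⁻⁴ × 290 × 0.78 = 0.065598 m
290–770 m: 0.88 × 2.1×10⁻⁴ × 480 = 0.088704 m
0.8 × 740 × 1.5×10⁻⁴ = 0.08880 m
0.62 × 0.88×10⁻⁴ × 1100 = 0.060016 m
Δh = 0.065598 + 0.088704 + 0.08880 + 0.060016 = 0.303118 m

Δh ≈ 303 mm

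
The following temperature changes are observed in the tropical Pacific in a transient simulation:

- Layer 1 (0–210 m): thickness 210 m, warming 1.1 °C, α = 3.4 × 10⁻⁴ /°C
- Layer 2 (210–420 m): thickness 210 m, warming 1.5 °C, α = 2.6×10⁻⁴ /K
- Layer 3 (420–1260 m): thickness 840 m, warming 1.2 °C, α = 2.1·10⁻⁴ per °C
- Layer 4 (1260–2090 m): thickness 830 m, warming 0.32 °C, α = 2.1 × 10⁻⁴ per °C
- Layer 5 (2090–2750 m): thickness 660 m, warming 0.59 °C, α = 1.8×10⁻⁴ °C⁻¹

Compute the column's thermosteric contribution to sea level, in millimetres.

Layer 1: 210 × 1.1 × 3.4×10⁻⁴ = 0.07854 m
2.6×10⁻⁴ × 1.5 × 210 = 0.08190 m
840 × 2.1×10⁻⁴ × 1.2 = 0.21168 m
1260–2090 m: 830 × 2.1×10⁻⁴ × 0.32 = 0.055776 m
Layer 5: 660 × 1.8×10⁻⁴ × 0.59 = 0.070092 m
Δh = 0.07854 + 0.08190 + 0.21168 + 0.055776 + 0.070092 = 0.497988 m

Δh ≈ 498 mm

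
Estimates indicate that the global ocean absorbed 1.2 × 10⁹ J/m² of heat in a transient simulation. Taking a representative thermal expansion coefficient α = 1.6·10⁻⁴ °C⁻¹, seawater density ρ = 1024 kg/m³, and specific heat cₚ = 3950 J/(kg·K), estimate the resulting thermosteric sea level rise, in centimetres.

Δh = αQ/(ρcₚ) = 1.6×10⁻⁴ × 1.2×10⁹ / (1024 × 3950) ≈ 0.047468 m

4.75 cm of thermosteric rise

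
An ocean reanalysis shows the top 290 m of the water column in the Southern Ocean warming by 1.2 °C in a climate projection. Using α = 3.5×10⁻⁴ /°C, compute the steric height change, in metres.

Δh = αΔT·H = 3.5×10⁻⁴ × 1.2 × 290 = 0.12180 m

Δh = 0.122 m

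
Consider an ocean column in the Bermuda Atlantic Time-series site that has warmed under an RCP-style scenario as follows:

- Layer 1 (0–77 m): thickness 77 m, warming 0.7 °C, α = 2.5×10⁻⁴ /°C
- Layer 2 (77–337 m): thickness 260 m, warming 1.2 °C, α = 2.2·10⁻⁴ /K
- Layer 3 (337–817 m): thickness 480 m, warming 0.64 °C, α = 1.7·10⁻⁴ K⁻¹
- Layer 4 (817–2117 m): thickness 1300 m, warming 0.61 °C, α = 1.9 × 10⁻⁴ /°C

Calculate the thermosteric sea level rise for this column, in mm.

285 mm

0.7 × 2.5×10⁻⁴ × 77 = 0.013475 m
77–337 m: 260 × 1.2 × 2.2×10⁻⁴ = 0.06864 m
337–817 m: 480 × 0.64 × 1.7×10⁻⁴ = 0.052224 m
817–2117 m: 1300 × 1.9×10⁻⁴ × 0.61 = 0.15067 m
Δh = 0.013475 + 0.06864 + 0.052224 + 0.15067 = 0.285009 m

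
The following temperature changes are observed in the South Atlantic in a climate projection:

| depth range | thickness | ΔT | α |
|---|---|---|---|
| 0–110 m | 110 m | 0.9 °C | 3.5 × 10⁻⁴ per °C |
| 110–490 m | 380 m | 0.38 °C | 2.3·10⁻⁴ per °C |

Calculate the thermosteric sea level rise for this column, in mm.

Layer 1: 3.5×10⁻⁴ × 0.9 × 110 = 0.03465 m
Layer 2: 380 × 2.3×10⁻⁴ × 0.38 = 0.033212 m
Δh = 0.03465 + 0.033212 = 0.067862 m

67.9 mm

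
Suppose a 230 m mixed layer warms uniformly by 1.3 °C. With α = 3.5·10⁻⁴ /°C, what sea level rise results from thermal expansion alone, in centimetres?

Δh = 10.5 cm

Δh = αΔT·H = 3.5×10⁻⁴ × 1.3 × 230 = 0.10465 m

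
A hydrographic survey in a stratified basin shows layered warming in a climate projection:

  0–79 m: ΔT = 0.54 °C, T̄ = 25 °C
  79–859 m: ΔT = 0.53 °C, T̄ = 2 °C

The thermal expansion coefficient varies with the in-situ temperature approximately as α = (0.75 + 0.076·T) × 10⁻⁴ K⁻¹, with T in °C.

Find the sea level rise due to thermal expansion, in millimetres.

Δh ≈ 48.6 mm

Layer 1: α = (0.75 + 0.076×25)×10⁻⁴ = 2.65×10⁻⁴ K⁻¹
Layer 2: α = (0.75 + 0.076×2)×10⁻⁴ = 0.902×10⁻⁴ K⁻¹
Layer 1: 79 × 2.65×10⁻⁴ × 0.54 = 0.0113049 m
0.53 × 0.902×10⁻⁴ × 780 = 0.03728868 m
Δh = 0.0113049 + 0.03728868 = 0.04859358 m ≈ 48.6 mm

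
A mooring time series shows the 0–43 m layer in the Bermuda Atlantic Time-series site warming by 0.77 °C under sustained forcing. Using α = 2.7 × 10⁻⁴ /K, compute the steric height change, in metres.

Δh = αΔT·H = 2.7×10⁻⁴ × 0.77 × 43 = 0.0089397 m

Δh ≈ 0.00894 m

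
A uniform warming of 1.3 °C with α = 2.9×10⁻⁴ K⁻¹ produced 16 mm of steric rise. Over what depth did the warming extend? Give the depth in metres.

42 m

H = Δh/(αΔT) = 0.016 / (2.9×10⁻⁴ × 1.3) ≈ 42.44 m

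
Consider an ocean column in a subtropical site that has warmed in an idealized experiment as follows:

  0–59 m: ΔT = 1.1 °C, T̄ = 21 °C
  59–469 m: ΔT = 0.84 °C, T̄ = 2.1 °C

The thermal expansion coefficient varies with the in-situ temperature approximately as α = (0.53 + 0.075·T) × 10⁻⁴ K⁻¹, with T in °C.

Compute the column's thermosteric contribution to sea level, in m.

0.0373 m of thermosteric rise

Layer 1: α = (0.53 + 0.075×21)×10⁻⁴ = 2.105×10⁻⁴ K⁻¹
Layer 2: α = (0.53 + 0.075×2.1)×10⁻⁴ = 0.6875×10⁻⁴ K⁻¹
59 × 1.1 × 2.105×10⁻⁴ = 0.01366145 m
Layer 2: 0.84 × 410 × 0.6875×10⁻⁴ = 0.0236775 m
Δh = 0.01366145 + 0.0236775 = 0.03733895 m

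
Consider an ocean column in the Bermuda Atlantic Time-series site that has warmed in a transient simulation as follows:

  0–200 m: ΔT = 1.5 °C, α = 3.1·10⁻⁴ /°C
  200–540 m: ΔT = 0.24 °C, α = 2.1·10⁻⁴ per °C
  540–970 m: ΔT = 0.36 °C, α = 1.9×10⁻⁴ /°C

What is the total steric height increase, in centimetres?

14.0 cm

0–200 m: 3.1×10⁻⁴ × 1.5 × 200 = 0.09300 m
200–540 m: 0.24 × 2.1×10⁻⁴ × 340 = 0.017136 m
0.36 × 430 × 1.9×10⁻⁴ = 0.029412 m
Δh = 0.09300 + 0.017136 + 0.029412 = 0.139548 m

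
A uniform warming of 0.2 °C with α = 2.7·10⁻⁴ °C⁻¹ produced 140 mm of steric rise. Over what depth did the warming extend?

about 2590 m

H = Δh/(αΔT) = 0.14 / (2.7×10⁻⁴ × 0.2) ≈ 2593 m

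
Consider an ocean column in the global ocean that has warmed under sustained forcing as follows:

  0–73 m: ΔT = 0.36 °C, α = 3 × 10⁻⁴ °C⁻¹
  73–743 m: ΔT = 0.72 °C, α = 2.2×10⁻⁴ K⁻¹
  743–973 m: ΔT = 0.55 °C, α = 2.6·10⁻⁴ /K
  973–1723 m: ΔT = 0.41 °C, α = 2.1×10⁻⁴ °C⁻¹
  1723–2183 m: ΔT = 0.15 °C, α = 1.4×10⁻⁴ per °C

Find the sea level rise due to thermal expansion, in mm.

Layer 1: 3×10⁻⁴ × 73 × 0.36 = 0.007884 m
73–743 m: 2.2×10⁻⁴ × 0.72 × 670 = 0.106128 m
Layer 3: 0.55 × 2.6×10⁻⁴ × 230 = 0.03289 m
973–1723 m: 750 × 2.1×10⁻⁴ × 0.41 = 0.064575 m
Layer 5: 1.4×10⁻⁴ × 0.15 × 460 = 0.00966 m
Δh = 0.007884 + 0.106128 + 0.03289 + 0.064575 + 0.00966 = 0.221137 m ≈ 221 mm

Δh = 221 mm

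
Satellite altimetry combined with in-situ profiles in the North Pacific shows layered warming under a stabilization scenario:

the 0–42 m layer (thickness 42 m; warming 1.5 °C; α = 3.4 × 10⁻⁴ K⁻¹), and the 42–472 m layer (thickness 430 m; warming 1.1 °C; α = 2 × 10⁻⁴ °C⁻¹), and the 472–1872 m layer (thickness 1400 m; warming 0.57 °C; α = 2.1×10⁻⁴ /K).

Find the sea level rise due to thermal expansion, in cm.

28 cm of thermosteric rise

1.5 × 3.4×10⁻⁴ × 42 = 0.02142 m
42–472 m: 1.1 × 430 × 2×10⁻⁴ = 0.09460 m
Layer 3: 1400 × 0.57 × 2.1×10⁻⁴ = 0.16758 m
Δh = 0.02142 + 0.09460 + 0.16758 = 0.28360 m ≈ 28 cm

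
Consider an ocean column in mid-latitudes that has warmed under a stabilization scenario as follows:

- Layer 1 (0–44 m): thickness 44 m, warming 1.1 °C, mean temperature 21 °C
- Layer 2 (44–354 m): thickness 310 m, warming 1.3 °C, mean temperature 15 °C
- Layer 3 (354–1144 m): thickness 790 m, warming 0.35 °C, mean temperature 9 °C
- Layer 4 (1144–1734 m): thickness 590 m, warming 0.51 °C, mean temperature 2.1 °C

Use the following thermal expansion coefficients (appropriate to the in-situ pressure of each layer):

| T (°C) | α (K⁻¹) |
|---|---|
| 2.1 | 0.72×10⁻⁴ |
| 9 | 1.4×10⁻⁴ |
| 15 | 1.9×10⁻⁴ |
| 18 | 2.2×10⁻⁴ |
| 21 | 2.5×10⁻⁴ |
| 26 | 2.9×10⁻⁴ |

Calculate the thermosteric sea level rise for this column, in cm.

Layer 1 at 21 °C → α = 2.5×10⁻⁴ K⁻¹
Layer 2 at 15 °C → α = 1.9×10⁻⁴ K⁻¹
Layer 3 at 9 °C → α = 1.4×10⁻⁴ K⁻¹
Layer 4 at 2.1 °C → α = 0.72×10⁻⁴ K⁻¹
0–44 m: 44 × 1.1 × 2.5×10⁻⁴ = 0.01210 m
44–354 m: 310 × 1.9×10⁻⁴ × 1.3 = 0.07657 m
0.35 × 1.4×10⁻⁴ × 790 = 0.03871 m
Layer 4: 590 × 0.72×10⁻⁴ × 0.51 = 0.0216648 m
Δh = 0.01210 + 0.07657 + 0.03871 + 0.0216648 = 0.1490448 m ≈ 14.9 cm

Δh = 14.9 cm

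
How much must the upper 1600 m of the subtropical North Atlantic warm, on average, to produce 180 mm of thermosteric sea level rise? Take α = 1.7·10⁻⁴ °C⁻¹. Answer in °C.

ΔT = Δh/(αH) = 0.18 / (1.7×10⁻⁴ × 1600) ≈ 0.6618 °C

about 0.66 °C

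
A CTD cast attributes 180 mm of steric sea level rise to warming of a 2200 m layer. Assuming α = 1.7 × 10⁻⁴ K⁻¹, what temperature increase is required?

ΔT = Δh/(αH) = 0.18 / (1.7×10⁻⁴ × 2200) ≈ 0.4813 °C

ΔT ≈ 0.481 °C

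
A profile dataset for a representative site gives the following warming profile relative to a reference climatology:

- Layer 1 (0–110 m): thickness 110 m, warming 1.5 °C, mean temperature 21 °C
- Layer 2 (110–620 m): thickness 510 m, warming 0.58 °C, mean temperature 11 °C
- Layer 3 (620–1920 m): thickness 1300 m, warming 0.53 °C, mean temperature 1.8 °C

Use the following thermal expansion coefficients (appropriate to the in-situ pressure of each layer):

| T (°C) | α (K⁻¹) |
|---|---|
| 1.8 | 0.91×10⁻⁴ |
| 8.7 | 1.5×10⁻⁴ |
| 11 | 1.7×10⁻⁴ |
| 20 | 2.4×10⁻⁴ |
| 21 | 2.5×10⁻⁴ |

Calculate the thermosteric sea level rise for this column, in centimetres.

about 15.4 cm

Layer 1 at 21 °C → α = 2.5×10⁻⁴ K⁻¹
Layer 2 at 11 °C → α = 1.7×10⁻⁴ K⁻¹
Layer 3 at 1.8 °C → α = 0.91×10⁻⁴ K⁻¹
110 × 1.5 × 2.5×10⁻⁴ = 0.04125 m
110–620 m: 510 × 0.58 × 1.7×10⁻⁴ = 0.050286 m
0.91×10⁻⁴ × 0.53 × 1300 = 0.062699 m
Δh = 0.04125 + 0.050286 + 0.062699 = 0.154235 m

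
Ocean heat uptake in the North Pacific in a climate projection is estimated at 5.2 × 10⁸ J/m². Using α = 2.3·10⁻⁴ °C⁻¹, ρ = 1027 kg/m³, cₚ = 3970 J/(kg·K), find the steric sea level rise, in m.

0.0293 m

Δh = αQ/(ρcₚ) = 2.3×10⁻⁴ × 5.2×10⁸ / (1027 × 3970) ≈ 0.029334 m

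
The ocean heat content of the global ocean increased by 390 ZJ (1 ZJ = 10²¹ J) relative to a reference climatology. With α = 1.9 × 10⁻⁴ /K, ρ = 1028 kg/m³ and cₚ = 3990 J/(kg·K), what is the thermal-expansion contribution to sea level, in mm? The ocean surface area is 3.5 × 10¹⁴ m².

51.6 mm

Per unit area: Q = 390×10²¹ / (3.5×10¹⁴) ≈ 1.114×10⁹ J/m²
Δh = αQ/(ρcₚ) = 1.9×10⁻⁴ × 1.114×10⁹ / (1028 × 3990) ≈ 0.051603 m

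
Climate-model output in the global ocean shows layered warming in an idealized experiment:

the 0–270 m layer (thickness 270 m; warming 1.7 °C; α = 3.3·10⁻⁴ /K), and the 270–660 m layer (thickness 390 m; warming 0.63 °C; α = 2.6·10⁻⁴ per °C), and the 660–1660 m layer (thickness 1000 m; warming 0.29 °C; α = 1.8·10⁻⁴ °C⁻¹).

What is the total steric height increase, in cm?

3.3×10⁻⁴ × 1.7 × 270 = 0.15147 m
270–660 m: 0.63 × 390 × 2.6×10⁻⁴ = 0.063882 m
1000 × 1.8×10⁻⁴ × 0.29 = 0.05220 m
Δh = 0.15147 + 0.063882 + 0.05220 = 0.267552 m

26.8 cm of thermosteric rise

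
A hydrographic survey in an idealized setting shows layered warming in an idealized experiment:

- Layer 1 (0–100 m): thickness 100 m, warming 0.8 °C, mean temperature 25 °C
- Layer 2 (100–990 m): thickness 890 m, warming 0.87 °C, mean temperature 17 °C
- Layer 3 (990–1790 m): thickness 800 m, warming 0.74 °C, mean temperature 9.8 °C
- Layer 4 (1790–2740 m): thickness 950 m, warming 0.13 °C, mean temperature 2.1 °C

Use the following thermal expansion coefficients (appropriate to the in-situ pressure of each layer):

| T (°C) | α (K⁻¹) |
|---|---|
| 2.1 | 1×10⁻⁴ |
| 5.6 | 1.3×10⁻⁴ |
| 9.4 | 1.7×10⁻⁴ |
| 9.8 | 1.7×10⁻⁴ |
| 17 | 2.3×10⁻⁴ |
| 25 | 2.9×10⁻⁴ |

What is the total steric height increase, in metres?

Layer 1 at 25 °C → α = 2.9×10⁻⁴ K⁻¹
Layer 2 at 17 °C → α = 2.3×10⁻⁴ K⁻¹
Layer 3 at 9.8 °C → α = 1.7×10⁻⁴ K⁻¹
Layer 4 at 2.1 °C → α = 1×10⁻⁴ K⁻¹
0.8 × 100 × 2.9×10⁻⁴ = 0.02320 m
Layer 2: 2.3×10⁻⁴ × 890 × 0.87 = 0.178089 m
990–1790 m: 800 × 0.74 × 1.7×10⁻⁴ = 0.10064 m
1×10⁻⁴ × 950 × 0.13 = 0.01235 m
Δh = 0.02320 + 0.178089 + 0.10064 + 0.01235 = 0.314279 m ≈ 0.314 m

0.314 m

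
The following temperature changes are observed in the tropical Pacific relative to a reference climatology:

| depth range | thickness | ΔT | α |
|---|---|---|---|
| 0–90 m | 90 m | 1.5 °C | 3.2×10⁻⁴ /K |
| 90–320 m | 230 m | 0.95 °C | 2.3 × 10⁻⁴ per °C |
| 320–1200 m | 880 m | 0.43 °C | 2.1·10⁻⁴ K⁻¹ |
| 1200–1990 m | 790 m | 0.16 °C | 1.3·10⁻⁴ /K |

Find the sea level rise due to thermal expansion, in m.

1.5 × 90 × 3.2×10⁻⁴ = 0.04320 m
90–320 m: 0.95 × 230 × 2.3×10⁻⁴ = 0.050255 m
0.43 × 880 × 2.1×10⁻⁴ = 0.079464 m
1200–1990 m: 0.16 × 1.3×10⁻⁴ × 790 = 0.016432 m
Δh = 0.04320 + 0.050255 + 0.079464 + 0.016432 = 0.189351 m

0.189 m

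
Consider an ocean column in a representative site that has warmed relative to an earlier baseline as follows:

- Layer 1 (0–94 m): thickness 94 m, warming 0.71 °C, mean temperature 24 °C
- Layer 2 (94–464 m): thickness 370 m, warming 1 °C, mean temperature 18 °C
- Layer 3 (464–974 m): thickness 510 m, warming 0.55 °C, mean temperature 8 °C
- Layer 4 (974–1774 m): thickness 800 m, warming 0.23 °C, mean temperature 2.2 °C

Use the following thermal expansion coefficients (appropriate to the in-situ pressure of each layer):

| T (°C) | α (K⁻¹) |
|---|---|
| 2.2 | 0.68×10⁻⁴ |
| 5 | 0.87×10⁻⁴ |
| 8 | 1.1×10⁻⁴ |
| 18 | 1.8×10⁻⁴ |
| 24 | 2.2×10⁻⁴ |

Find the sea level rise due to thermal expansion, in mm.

Layer 1 at 24 °C → α = 2.2×10⁻⁴ K⁻¹
Layer 2 at 18 °C → α = 1.8×10⁻⁴ K⁻¹
Layer 3 at 8 °C → α = 1.1×10⁻⁴ K⁻¹
Layer 4 at 2.2 °C → α = 0.68×10⁻⁴ K⁻¹
Layer 1: 0.71 × 94 × 2.2×10⁻⁴ = 0.0146828 m
370 × 1 × 1.8×10⁻⁴ = 0.06660 m
1.1×10⁻⁴ × 510 × 0.55 = 0.030855 m
974–1774 m: 800 × 0.23 × 0.68×10⁻⁴ = 0.012512 m
Δh = 0.0146828 + 0.06660 + 0.030855 + 0.012512 = 0.1246498 m ≈ 125 mm

Δh ≈ 125 mm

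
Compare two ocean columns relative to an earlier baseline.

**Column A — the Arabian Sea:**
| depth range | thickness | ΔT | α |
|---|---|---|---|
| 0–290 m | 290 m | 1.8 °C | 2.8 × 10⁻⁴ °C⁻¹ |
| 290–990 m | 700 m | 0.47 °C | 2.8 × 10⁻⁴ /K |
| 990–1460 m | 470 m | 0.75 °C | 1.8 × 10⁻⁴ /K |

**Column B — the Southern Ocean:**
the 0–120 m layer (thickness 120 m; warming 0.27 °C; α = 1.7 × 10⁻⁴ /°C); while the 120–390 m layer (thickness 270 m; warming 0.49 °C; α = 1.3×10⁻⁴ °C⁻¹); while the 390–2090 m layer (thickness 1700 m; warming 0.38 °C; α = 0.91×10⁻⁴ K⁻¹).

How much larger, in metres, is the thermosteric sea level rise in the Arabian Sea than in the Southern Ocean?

Δh_A − Δh_B ≈ 0.22 m

A 290 × 2.8×10⁻⁴ × 1.8 = 0.14616 m
A 700 × 2.8×10⁻⁴ × 0.47 = 0.09212 m
A 990–1460 m: 470 × 1.8×10⁻⁴ × 0.75 = 0.06345 m
A total: 0.30173 m
B Layer 1: 120 × 0.27 × 1.7×10⁻⁴ = 0.005508 m
B 1.3×10⁻⁴ × 0.49 × 270 = 0.017199 m
B Layer 3: 0.91×10⁻⁴ × 1700 × 0.38 = 0.058786 m
B total: 0.081493 m
Difference: 0.30173 − 0.081493 = 0.220237 m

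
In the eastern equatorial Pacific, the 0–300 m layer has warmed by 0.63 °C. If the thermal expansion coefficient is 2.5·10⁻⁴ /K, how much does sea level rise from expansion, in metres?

about 0.0473 m

Δh = αΔT·H = 2.5×10⁻⁴ × 0.63 × 300 = 0.04725 m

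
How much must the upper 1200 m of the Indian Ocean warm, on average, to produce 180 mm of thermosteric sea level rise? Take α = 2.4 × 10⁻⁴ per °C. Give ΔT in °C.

0.63 °C

ΔT = Δh/(αH) = 0.18 / (2.4×10⁻⁴ × 1200) = 0.6250 °C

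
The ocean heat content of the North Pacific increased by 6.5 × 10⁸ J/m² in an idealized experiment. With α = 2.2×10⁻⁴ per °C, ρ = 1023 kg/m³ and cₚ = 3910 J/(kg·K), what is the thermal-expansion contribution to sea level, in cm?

Δh ≈ 3.58 cm

Δh = αQ/(ρcₚ) = 2.2×10⁻⁴ × 6.5×10⁸ / (1023 × 3910) ≈ 0.035751 m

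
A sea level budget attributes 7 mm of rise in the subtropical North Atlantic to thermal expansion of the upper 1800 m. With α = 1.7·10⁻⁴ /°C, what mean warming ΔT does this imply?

ΔT = Δh/(αH) = 0.007 / (1.7×10⁻⁴ × 1800) ≈ 0.02288 K

ΔT ≈ 0.023 K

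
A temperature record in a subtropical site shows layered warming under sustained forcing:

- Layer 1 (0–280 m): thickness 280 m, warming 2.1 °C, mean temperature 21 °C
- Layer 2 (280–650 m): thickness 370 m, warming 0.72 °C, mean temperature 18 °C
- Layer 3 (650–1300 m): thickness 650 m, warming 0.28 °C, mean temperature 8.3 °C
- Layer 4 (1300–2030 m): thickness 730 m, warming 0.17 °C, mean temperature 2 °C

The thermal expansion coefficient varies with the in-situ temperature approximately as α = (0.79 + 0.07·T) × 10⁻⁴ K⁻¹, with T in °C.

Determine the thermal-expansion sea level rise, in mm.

224 mm

Layer 1: α = (0.79 + 0.07×21)×10⁻⁴ = 2.26×10⁻⁴ K⁻¹
Layer 2: α = (0.79 + 0.07×18)×10⁻⁴ = 2.05×10⁻⁴ K⁻¹
Layer 3: α = (0.79 + 0.07×8.3)×10⁻⁴ = 1.371×10⁻⁴ K⁻¹
Layer 4: α = (0.79 + 0.07×2)×10⁻⁴ = 0.93×10⁻⁴ K⁻¹
Layer 1: 280 × 2.26×10⁻⁴ × 2.1 = 0.132888 m
280–650 m: 0.72 × 2.05×10⁻⁴ × 370 = 0.054612 m
650 × 1.371×10⁻⁴ × 0.28 = 0.0249522 m
1300–2030 m: 0.17 × 0.93×10⁻⁴ × 730 = 0.0115413 m
Δh = 0.132888 + 0.054612 + 0.0249522 + 0.0115413 = 0.2239935 m ≈ 224 mm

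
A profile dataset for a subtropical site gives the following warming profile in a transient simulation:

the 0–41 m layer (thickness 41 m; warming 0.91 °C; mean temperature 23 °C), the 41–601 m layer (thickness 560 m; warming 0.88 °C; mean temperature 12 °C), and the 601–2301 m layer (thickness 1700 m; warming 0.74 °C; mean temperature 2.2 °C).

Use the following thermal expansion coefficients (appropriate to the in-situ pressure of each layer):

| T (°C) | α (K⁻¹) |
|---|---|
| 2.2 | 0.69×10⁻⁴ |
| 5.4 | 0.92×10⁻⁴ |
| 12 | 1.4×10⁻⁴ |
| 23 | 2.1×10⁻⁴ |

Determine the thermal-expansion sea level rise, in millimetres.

Δh ≈ 164 mm

Layer 1 at 23 °C → α = 2.1×10⁻⁴ K⁻¹
Layer 2 at 12 °C → α = 1.4×10⁻⁴ K⁻¹
Layer 3 at 2.2 °C → α = 0.69×10⁻⁴ K⁻¹
0–41 m: 0.91 × 2.1×10⁻⁴ × 41 = 0.0078351 m
41–601 m: 0.88 × 1.4×10⁻⁴ × 560 = 0.068992 m
1700 × 0.74 × 0.69×10⁻⁴ = 0.086802 m
Δh = 0.0078351 + 0.068992 + 0.086802 = 0.1636291 m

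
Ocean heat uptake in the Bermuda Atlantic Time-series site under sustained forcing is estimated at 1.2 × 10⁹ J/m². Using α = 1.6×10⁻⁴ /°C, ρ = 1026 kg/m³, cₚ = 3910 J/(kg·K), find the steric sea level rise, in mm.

Δh = αQ/(ρcₚ) = 1.6×10⁻⁴ × 1.2×10⁹ / (1026 × 3910) ≈ 0.04786 m

Δh ≈ 48 mm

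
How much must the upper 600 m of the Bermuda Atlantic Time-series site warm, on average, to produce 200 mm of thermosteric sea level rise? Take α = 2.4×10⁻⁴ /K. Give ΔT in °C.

ΔT = Δh/(αH) = 0.2 / (2.4×10⁻⁴ × 600) ≈ 1.389 °C

1.39 °C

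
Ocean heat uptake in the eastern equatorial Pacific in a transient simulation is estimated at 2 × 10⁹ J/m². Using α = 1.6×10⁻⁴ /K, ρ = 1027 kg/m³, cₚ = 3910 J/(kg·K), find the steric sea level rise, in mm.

Δh = αQ/(ρcₚ) = 1.6×10⁻⁴ × 2×10⁹ / (1027 × 3910) ≈ 0.07969 m

about 80 mm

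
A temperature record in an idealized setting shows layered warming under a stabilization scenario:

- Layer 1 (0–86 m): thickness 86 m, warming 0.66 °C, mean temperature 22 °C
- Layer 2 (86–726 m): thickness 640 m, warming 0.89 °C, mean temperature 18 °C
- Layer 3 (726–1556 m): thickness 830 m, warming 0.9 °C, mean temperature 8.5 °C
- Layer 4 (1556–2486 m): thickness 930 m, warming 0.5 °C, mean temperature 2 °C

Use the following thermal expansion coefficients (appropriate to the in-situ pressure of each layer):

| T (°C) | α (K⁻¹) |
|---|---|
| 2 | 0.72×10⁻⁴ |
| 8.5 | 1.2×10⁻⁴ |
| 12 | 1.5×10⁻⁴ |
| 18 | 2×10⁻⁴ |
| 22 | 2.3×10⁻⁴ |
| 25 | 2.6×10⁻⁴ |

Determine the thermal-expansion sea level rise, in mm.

Layer 1 at 22 °C → α = 2.3×10⁻⁴ K⁻¹
Layer 2 at 18 °C → α = 2×10⁻⁴ K⁻¹
Layer 3 at 8.5 °C → α = 1.2×10⁻⁴ K⁻¹
Layer 4 at 2 °C → α = 0.72×10⁻⁴ K⁻¹
Layer 1: 2.3×10⁻⁴ × 0.66 × 86 = 0.0130548 m
Layer 2: 2×10⁻⁴ × 640 × 0.89 = 0.11392 m
830 × 1.2×10⁻⁴ × 0.9 = 0.08964 m
Layer 4: 0.72×10⁻⁴ × 930 × 0.5 = 0.03348 m
Δh = 0.0130548 + 0.11392 + 0.08964 + 0.03348 = 0.2500948 m ≈ 250 mm

Δh ≈ 250 mm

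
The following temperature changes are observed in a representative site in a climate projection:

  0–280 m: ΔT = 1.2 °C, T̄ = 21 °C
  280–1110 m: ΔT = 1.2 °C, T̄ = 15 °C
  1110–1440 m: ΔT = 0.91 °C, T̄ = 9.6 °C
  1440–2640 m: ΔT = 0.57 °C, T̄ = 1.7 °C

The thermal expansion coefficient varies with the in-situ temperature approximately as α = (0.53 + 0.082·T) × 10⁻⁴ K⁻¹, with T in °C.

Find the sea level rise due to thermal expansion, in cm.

Layer 1: α = (0.53 + 0.082×21)×10⁻⁴ = 2.252×10⁻⁴ K⁻¹
Layer 2: α = (0.53 + 0.082×15)×10⁻⁴ = 1.76×10⁻⁴ K⁻¹
Layer 3: α = (0.53 + 0.082×9.6)×10⁻⁴ = 1.3172×10⁻⁴ K⁻¹
Layer 4: α = (0.53 + 0.082×1.7)×10⁻⁴ = 0.6694×10⁻⁴ K⁻¹
2.252×10⁻⁴ × 1.2 × 280 = 0.0756672 m
1.76×10⁻⁴ × 1.2 × 830 = 0.175296 m
Layer 3: 0.91 × 330 × 1.3172×10⁻⁴ = 0.039555516 m
0.6694×10⁻⁴ × 1200 × 0.57 = 0.04578696 m
Δh = 0.0756672 + 0.175296 + 0.039555516 + 0.04578696 = 0.336305676 m ≈ 34 cm

Δh = 34 cm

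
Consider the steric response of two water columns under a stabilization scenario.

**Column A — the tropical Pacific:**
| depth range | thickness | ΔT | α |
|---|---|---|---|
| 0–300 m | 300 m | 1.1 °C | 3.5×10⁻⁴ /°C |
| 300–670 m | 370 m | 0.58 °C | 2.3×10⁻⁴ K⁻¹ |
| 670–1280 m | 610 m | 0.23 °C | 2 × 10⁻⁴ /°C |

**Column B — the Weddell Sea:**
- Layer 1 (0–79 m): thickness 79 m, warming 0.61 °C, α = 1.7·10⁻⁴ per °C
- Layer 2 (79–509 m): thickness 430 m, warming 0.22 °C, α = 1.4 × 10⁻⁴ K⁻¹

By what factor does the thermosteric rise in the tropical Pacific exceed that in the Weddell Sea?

A 300 × 3.5×10⁻⁴ × 1.1 = 0.11550 m
A 2.3×10⁻⁴ × 370 × 0.58 = 0.049358 m
A Layer 3: 610 × 0.23 × 2×10⁻⁴ = 0.02806 m
A total: 0.192918 m
B 79 × 1.7×10⁻⁴ × 0.61 = 0.0081923 m
B 430 × 0.22 × 1.4×10⁻⁴ = 0.013244 m
B total: 0.0214363 m
Ratio: 0.192918 / 0.0214363 ≈ 9.000

a factor of 9.0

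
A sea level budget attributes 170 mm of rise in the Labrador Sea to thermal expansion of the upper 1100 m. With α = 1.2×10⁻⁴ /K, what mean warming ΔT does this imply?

about 1.29 K

ΔT = Δh/(αH) = 0.17 / (1.2×10⁻⁴ × 1100) ≈ 1.288 K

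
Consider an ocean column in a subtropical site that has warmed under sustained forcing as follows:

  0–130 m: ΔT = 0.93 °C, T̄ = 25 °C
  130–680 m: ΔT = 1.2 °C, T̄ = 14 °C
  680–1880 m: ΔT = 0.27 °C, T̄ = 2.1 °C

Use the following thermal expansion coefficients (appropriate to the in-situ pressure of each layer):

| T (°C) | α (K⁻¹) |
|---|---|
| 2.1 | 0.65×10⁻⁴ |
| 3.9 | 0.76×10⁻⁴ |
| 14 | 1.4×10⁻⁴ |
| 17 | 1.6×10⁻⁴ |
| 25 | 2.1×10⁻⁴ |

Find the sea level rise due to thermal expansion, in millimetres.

Δh ≈ 140 mm

Layer 1 at 25 °C → α = 2.1×10⁻⁴ K⁻¹
Layer 2 at 14 °C → α = 1.4×10⁻⁴ K⁻¹
Layer 3 at 2.1 °C → α = 0.65×10⁻⁴ K⁻¹
0–130 m: 0.93 × 130 × 2.1×10⁻⁴ = 0.025389 m
1.2 × 550 × 1.4×10⁻⁴ = 0.09240 m
Layer 3: 1200 × 0.65×10⁻⁴ × 0.27 = 0.02106 m
Δh = 0.025389 + 0.09240 + 0.02106 = 0.138849 m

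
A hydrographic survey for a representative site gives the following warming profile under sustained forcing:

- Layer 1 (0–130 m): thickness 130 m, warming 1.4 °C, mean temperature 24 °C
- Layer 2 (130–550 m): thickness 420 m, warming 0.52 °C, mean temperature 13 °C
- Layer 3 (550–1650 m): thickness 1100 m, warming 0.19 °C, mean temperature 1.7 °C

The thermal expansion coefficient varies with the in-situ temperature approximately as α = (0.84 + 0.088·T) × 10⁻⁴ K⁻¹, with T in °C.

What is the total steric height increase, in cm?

11.8 cm of thermosteric rise

Layer 1: α = (0.84 + 0.088×24)×10⁻⁴ = 2.952×10⁻⁴ K⁻¹
Layer 2: α = (0.84 + 0.088×13)×10⁻⁴ = 1.984×10⁻⁴ K⁻¹
Layer 3: α = (0.84 + 0.088×1.7)×10⁻⁴ = 0.9896×10⁻⁴ K⁻¹
2.952×10⁻⁴ × 1.4 × 130 = 0.0537264 m
Layer 2: 1.984×10⁻⁴ × 0.52 × 420 = 0.04333056 m
550–1650 m: 1100 × 0.19 × 0.9896×10⁻⁴ = 0.02068264 m
Δh = 0.0537264 + 0.04333056 + 0.02068264 = 0.1177396 m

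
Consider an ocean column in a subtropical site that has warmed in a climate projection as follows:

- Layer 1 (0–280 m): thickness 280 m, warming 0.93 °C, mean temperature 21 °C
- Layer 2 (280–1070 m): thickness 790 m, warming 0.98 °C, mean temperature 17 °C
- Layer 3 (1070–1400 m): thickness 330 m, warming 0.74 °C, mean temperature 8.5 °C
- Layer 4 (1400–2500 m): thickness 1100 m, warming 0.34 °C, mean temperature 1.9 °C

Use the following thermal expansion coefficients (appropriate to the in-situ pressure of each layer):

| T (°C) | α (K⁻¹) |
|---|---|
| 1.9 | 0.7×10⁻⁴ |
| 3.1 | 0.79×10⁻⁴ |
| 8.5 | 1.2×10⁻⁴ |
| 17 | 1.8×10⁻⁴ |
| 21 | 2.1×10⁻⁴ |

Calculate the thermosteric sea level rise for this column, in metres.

Layer 1 at 21 °C → α = 2.1×10⁻⁴ K⁻¹
Layer 2 at 17 °C → α = 1.8×10⁻⁴ K⁻¹
Layer 3 at 8.5 °C → α = 1.2×10⁻⁴ K⁻¹
Layer 4 at 1.9 °C → α = 0.7×10⁻⁴ K⁻¹
0–280 m: 0.93 × 2.1×10⁻⁴ × 280 = 0.054684 m
Layer 2: 0.98 × 790 × 1.8×10⁻⁴ = 0.139356 m
1070–1400 m: 330 × 0.74 × 1.2×10⁻⁴ = 0.029304 m
1400–2500 m: 0.34 × 1100 × 0.7×10⁻⁴ = 0.02618 m
Δh = 0.054684 + 0.139356 + 0.029304 + 0.02618 = 0.249524 m ≈ 0.250 m

0.250 m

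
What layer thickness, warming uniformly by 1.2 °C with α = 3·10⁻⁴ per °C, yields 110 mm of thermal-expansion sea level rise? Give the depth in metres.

H = Δh/(αΔT) = 0.11 / (3×10⁻⁴ × 1.2) ≈ 305.6 m

about 310 m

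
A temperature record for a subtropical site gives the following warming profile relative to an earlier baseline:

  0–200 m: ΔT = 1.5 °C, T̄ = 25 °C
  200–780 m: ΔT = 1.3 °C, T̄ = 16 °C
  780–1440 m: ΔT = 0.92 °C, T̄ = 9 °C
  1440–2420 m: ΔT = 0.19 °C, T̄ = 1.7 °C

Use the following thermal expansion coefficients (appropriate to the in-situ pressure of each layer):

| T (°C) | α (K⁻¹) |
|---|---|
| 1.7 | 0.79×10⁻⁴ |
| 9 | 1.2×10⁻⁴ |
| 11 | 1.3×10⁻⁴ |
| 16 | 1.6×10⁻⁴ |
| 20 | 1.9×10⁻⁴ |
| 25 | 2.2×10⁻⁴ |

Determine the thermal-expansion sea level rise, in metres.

Layer 1 at 25 °C → α = 2.2×10⁻⁴ K⁻¹
Layer 2 at 16 °C → α = 1.6×10⁻⁴ K⁻¹
Layer 3 at 9 °C → α = 1.2×10⁻⁴ K⁻¹
Layer 4 at 1.7 °C → α = 0.79×10⁻⁴ K⁻¹
1.5 × 200 × 2.2×10⁻⁴ = 0.06600 m
1.6×10⁻⁴ × 1.3 × 580 = 0.12064 m
780–1440 m: 0.92 × 1.2×10⁻⁴ × 660 = 0.072864 m
980 × 0.19 × 0.79×10⁻⁴ = 0.0147098 m
Δh = 0.06600 + 0.12064 + 0.072864 + 0.0147098 = 0.2742138 m ≈ 0.274 m

Δh ≈ 0.274 m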